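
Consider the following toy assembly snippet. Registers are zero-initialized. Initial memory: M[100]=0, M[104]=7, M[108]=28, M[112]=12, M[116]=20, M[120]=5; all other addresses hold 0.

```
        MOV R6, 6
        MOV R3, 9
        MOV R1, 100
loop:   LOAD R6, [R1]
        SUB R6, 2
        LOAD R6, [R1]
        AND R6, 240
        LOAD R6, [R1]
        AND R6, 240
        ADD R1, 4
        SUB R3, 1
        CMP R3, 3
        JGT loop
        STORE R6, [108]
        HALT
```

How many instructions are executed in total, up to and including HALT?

65

after MOV R6, 6: R6=6
after MOV R3, 9: R3=9
after MOV R1, 100: R1=100
after LOAD R6, [R1]: R6=M[100]=0
after SUB R6, 2: R6=0-2=-2
after LOAD R6, [R1]: R6=M[100]=0
after AND R6, 240: R6=0&240=0
after LOAD R6, [R1]: R6=M[100]=0
after AND R6, 240: R6=0&240=0
after ADD R1, 4: R1=100+4=104
after SUB R3, 1: R3=9-1=8
CMP R3, 3  (cmp 8,3)
JGT loop: taken
after LOAD R6, [R1]: R6=M[104]=7
after SUB R6, 2: R6=7-2=5
after LOAD R6, [R1]: R6=M[104]=7
after AND R6, 240: R6=7&240=0
after LOAD R6, [R1]: R6=M[104]=7
after AND R6, 240: R6=7&240=0
after ADD R1, 4: R1=104+4=108
after SUB R3, 1: R3=8-1=7
CMP R3, 3  (cmp 7,3)
JGT loop: taken
after LOAD R6, [R1]: R6=M[108]=28
after SUB R6, 2: R6=28-2=26
after LOAD R6, [R1]: R6=M[108]=28
after AND R6, 240: R6=28&240=16
after LOAD R6, [R1]: R6=M[108]=28
after AND R6, 240: R6=28&240=16
after ADD R1, 4: R1=108+4=112
after SUB R3, 1: R3=7-1=6
CMP R3, 3  (cmp 6,3)
JGT loop: taken
after LOAD R6, [R1]: R6=M[112]=12
after SUB R6, 2: R6=12-2=10
after LOAD R6, [R1]: R6=M[112]=12
after AND R6, 240: R6=12&240=0
after LOAD R6, [R1]: R6=M[112]=12
after AND R6, 240: R6=12&240=0
after ADD R1, 4: R1=112+4=116
after SUB R3, 1: R3=6-1=5
CMP R3, 3  (cmp 5,3)
JGT loop: taken
after LOAD R6, [R1]: R6=M[116]=20
after SUB R6, 2: R6=20-2=18
after LOAD R6, [R1]: R6=M[116]=20
after AND R6, 240: R6=20&240=16
after LOAD R6, [R1]: R6=M[116]=20
after AND R6, 240: R6=20&240=16
after ADD R1, 4: R1=116+4=120
after SUB R3, 1: R3=5-1=4
CMP R3, 3  (cmp 4,3)
JGT loop: taken
after LOAD R6, [R1]: R6=M[120]=5
after SUB R6, 2: R6=5-2=3
after LOAD R6, [R1]: R6=M[120]=5
after AND R6, 240: R6=5&240=0
after LOAD R6, [R1]: R6=M[120]=5
after AND R6, 240: R6=5&240=0
after ADD R1, 4: R1=120+4=124
after SUB R3, 1: R3=4-1=3
CMP R3, 3  (cmp 3,3)
JGT loop: not taken
STORE R6, [108] → M[108]=0
halt.
Total executed instructions: 65.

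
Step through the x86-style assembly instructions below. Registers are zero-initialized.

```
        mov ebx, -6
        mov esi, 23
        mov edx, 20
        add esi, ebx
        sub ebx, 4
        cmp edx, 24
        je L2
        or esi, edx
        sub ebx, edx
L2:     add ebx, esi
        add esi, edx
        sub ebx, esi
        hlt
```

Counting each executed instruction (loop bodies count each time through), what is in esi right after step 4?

after mov ebx, -6: ebx=-6
after mov esi, 23: esi=23
after mov edx, 20: edx=20
after add esi, ebx: esi=23+(-6)=17
After step 4: esi = 17.

17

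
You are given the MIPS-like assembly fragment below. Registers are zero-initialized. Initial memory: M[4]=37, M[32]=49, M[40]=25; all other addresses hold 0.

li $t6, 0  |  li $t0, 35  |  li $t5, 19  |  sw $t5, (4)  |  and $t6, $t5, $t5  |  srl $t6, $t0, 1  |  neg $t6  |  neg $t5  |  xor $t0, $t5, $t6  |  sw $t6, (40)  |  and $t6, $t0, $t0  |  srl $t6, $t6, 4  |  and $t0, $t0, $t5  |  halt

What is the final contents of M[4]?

19

$t6=0
$t0=35
$t5=19
sw $t5, (4) → M[4]=19
$t6=19&19=19
$t6=35>>1=17
$t6=-(17)=-17
$t5=-(19)=-19
$t0=(-19)^(-17)=2
sw $t6, (40) → M[40]=-17
$t6=2&2=2
$t6=2>>4=0
$t0=2&(-19)=0
halt.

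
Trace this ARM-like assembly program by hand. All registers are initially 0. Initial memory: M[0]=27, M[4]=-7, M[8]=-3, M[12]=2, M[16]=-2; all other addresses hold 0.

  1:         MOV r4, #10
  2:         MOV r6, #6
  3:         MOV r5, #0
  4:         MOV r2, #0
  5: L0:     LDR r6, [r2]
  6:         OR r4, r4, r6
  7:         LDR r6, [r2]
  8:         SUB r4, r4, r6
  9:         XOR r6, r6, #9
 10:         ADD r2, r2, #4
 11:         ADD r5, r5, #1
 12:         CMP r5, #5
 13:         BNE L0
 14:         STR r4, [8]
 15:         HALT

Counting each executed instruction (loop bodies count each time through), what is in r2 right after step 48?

20

MOV r4, #10 → r4=10
MOV r6, #6 → r6=6
MOV r5, #0 → r5=0
MOV r2, #0 → r2=0
LDR r6, [r2] → r6=M[0]=27
OR r4, r4, r6 → r4=10|27=27
LDR r6, [r2] → r6=M[0]=27
SUB r4, r4, r6 → r4=27-27=0
XOR r6, r6, #9 → r6=27^9=18
ADD r2, r2, #4 → r2=0+4=4
ADD r5, r5, #1 → r5=0+1=1
CMP r5, #5  (cmp 1,5)
BNE L0: taken
LDR r6, [r2] → r6=M[4]=-7
OR r4, r4, r6 → r4=0|(-7)=-7
LDR r6, [r2] → r6=M[4]=-7
SUB r4, r4, r6 → r4=(-7)-(-7)=0
XOR r6, r6, #9 → r6=(-7)^9=-16
ADD r2, r2, #4 → r2=4+4=8
ADD r5, r5, #1 → r5=1+1=2
CMP r5, #5  (cmp 2,5)
BNE L0: taken
LDR r6, [r2] → r6=M[8]=-3
OR r4, r4, r6 → r4=0|(-3)=-3
LDR r6, [r2] → r6=M[8]=-3
SUB r4, r4, r6 → r4=(-3)-(-3)=0
XOR r6, r6, #9 → r6=(-3)^9=-12
ADD r2, r2, #4 → r2=8+4=12
ADD r5, r5, #1 → r5=2+1=3
CMP r5, #5  (cmp 3,5)
BNE L0: taken
LDR r6, [r2] → r6=M[12]=2
OR r4, r4, r6 → r4=0|2=2
LDR r6, [r2] → r6=M[12]=2
SUB r4, r4, r6 → r4=2-2=0
XOR r6, r6, #9 → r6=2^9=11
ADD r2, r2, #4 → r2=12+4=16
ADD r5, r5, #1 → r5=3+1=4
CMP r5, #5  (cmp 4,5)
BNE L0: taken
LDR r6, [r2] → r6=M[16]=-2
OR r4, r4, r6 → r4=0|(-2)=-2
LDR r6, [r2] → r6=M[16]=-2
SUB r4, r4, r6 → r4=(-2)-(-2)=0
XOR r6, r6, #9 → r6=(-2)^9=-9
ADD r2, r2, #4 → r2=16+4=20
ADD r5, r5, #1 → r5=4+1=5
CMP r5, #5  (cmp 5,5)
After step 48: r2 = 20.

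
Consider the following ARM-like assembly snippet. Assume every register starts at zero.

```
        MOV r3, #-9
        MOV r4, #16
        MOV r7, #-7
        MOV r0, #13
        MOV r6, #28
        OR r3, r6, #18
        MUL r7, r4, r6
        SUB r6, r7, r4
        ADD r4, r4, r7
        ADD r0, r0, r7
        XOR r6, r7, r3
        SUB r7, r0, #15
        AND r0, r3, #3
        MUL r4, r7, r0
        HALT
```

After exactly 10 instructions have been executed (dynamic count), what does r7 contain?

448

MOV r3, #-9 → r3=-9
MOV r4, #16 → r4=16
MOV r7, #-7 → r7=-7
MOV r0, #13 → r0=13
MOV r6, #28 → r6=28
OR r3, r6, #18 → r3=28|18=30
MUL r7, r4, r6 → r7=16*28=448
SUB r6, r7, r4 → r6=448-16=432
ADD r4, r4, r7 → r4=16+448=464
ADD r0, r0, r7 → r0=13+448=461
After step 10: r7 = 448.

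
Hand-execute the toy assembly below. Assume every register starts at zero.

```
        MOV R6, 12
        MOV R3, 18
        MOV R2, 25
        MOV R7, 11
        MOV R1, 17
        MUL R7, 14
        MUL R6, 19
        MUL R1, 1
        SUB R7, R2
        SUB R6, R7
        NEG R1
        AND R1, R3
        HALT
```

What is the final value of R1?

after MOV R6, 12: R6=12
after MOV R3, 18: R3=18
after MOV R2, 25: R2=25
after MOV R7, 11: R7=11
after MOV R1, 17: R1=17
after MUL R7, 14: R7=11*14=154
after MUL R6, 19: R6=12*19=228
after MUL R1, 1: R1=17*1=17
after SUB R7, R2: R7=154-25=129
after SUB R6, R7: R6=228-129=99
after NEG R1: R1=-(17)=-17
after AND R1, R3: R1=(-17)&18=2
halt.

2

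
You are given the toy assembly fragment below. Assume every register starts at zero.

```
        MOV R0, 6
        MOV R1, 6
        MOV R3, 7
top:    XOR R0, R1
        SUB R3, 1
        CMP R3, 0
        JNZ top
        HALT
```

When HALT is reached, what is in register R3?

MOV R0, 6 → R0=6
MOV R1, 6 → R1=6
MOV R3, 7 → R3=7
XOR R0, R1 → R0=6^6=0
SUB R3, 1 → R3=7-1=6
CMP R3, 0  (cmp 6,0)
JNZ top: taken
XOR R0, R1 → R0=0^6=6
SUB R3, 1 → R3=6-1=5
CMP R3, 0  (cmp 5,0)
JNZ top: taken
XOR R0, R1 → R0=6^6=0
SUB R3, 1 → R3=5-1=4
CMP R3, 0  (cmp 4,0)
JNZ top: taken
XOR R0, R1 → R0=0^6=6
SUB R3, 1 → R3=4-1=3
CMP R3, 0  (cmp 3,0)
JNZ top: taken
XOR R0, R1 → R0=6^6=0
SUB R3, 1 → R3=3-1=2
CMP R3, 0  (cmp 2,0)
JNZ top: taken
XOR R0, R1 → R0=0^6=6
SUB R3, 1 → R3=2-1=1
CMP R3, 0  (cmp 1,0)
JNZ top: taken
XOR R0, R1 → R0=6^6=0
SUB R3, 1 → R3=1-1=0
CMP R3, 0  (cmp 0,0)
JNZ top: not taken
halt.

0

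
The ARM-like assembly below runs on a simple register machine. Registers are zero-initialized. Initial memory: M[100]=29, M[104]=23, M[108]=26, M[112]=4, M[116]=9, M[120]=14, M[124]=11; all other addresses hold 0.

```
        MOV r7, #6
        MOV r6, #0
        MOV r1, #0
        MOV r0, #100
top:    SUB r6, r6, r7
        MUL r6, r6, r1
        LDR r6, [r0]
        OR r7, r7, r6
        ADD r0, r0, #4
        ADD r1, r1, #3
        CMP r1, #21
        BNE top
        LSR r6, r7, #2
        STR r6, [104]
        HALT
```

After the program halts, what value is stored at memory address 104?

MOV r7, #6 → r7=6
MOV r6, #0 → r6=0
MOV r1, #0 → r1=0
MOV r0, #100 → r0=100
SUB r6, r6, r7 → r6=0-6=-6
MUL r6, r6, r1 → r6=(-6)*0=0
LDR r6, [r0] → r6=M[100]=29
OR r7, r7, r6 → r7=6|29=31
ADD r0, r0, #4 → r0=100+4=104
ADD r1, r1, #3 → r1=0+3=3
CMP r1, #21  (cmp 3,21)
BNE top: taken
SUB r6, r6, r7 → r6=29-31=-2
MUL r6, r6, r1 → r6=(-2)*3=-6
LDR r6, [r0] → r6=M[104]=23
OR r7, r7, r6 → r7=31|23=31
ADD r0, r0, #4 → r0=104+4=108
ADD r1, r1, #3 → r1=3+3=6
CMP r1, #21  (cmp 6,21)
BNE top: taken
SUB r6, r6, r7 → r6=23-31=-8
MUL r6, r6, r1 → r6=(-8)*6=-48
LDR r6, [r0] → r6=M[108]=26
OR r7, r7, r6 → r7=31|26=31
ADD r0, r0, #4 → r0=108+4=112
ADD r1, r1, #3 → r1=6+3=9
CMP r1, #21  (cmp 9,21)
BNE top: taken
SUB r6, r6, r7 → r6=26-31=-5
MUL r6, r6, r1 → r6=(-5)*9=-45
LDR r6, [r0] → r6=M[112]=4
OR r7, r7, r6 → r7=31|4=31
ADD r0, r0, #4 → r0=112+4=116
ADD r1, r1, #3 → r1=9+3=12
CMP r1, #21  (cmp 12,21)
BNE top: taken
SUB r6, r6, r7 → r6=4-31=-27
MUL r6, r6, r1 → r6=(-27)*12=-324
LDR r6, [r0] → r6=M[116]=9
OR r7, r7, r6 → r7=31|9=31
ADD r0, r0, #4 → r0=116+4=120
ADD r1, r1, #3 → r1=12+3=15
CMP r1, #21  (cmp 15,21)
BNE top: taken
SUB r6, r6, r7 → r6=9-31=-22
MUL r6, r6, r1 → r6=(-22)*15=-330
LDR r6, [r0] → r6=M[120]=14
OR r7, r7, r6 → r7=31|14=31
ADD r0, r0, #4 → r0=120+4=124
ADD r1, r1, #3 → r1=15+3=18
CMP r1, #21  (cmp 18,21)
BNE top: taken
SUB r6, r6, r7 → r6=14-31=-17
MUL r6, r6, r1 → r6=(-17)*18=-306
LDR r6, [r0] → r6=M[124]=11
OR r7, r7, r6 → r7=31|11=31
ADD r0, r0, #4 → r0=124+4=128
ADD r1, r1, #3 → r1=18+3=21
CMP r1, #21  (cmp 21,21)
BNE top: not taken
LSR r6, r7, #2 → r6=31>>2=7
STR r6, [104] → M[104]=7
halt.

7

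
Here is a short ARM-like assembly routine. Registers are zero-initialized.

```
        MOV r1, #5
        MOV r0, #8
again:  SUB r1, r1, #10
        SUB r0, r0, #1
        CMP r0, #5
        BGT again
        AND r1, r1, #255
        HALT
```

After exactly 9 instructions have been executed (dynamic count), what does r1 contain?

MOV r1, #5 → r1=5
MOV r0, #8 → r0=8
SUB r1, r1, #10 → r1=5-10=-5
SUB r0, r0, #1 → r0=8-1=7
CMP r0, #5  (cmp 7,5)
BGT again: taken
SUB r1, r1, #10 → r1=(-5)-10=-15
SUB r0, r0, #1 → r0=7-1=6
CMP r0, #5  (cmp 6,5)
After step 9: r1 = -15.

-15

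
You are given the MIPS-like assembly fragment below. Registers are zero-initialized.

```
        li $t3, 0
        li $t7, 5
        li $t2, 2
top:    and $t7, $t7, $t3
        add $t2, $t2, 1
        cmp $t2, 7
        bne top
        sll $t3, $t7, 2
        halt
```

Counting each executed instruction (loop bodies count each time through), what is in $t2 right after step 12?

4

li $t3, 0 → $t3=0
li $t7, 5 → $t7=5
li $t2, 2 → $t2=2
and $t7, $t7, $t3 → $t7=5&0=0
add $t2, $t2, 1 → $t2=2+1=3
cmp $t2, 7  (cmp 3,7)
bne top: taken
and $t7, $t7, $t3 → $t7=0&0=0
add $t2, $t2, 1 → $t2=3+1=4
cmp $t2, 7  (cmp 4,7)
bne top: taken
and $t7, $t7, $t3 → $t7=0&0=0
After step 12: $t2 = 4.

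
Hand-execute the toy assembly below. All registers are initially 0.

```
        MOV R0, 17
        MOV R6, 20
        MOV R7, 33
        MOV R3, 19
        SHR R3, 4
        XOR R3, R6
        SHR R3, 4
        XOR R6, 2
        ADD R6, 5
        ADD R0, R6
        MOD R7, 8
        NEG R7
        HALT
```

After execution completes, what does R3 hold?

MOV R0, 17 → R0=17
MOV R6, 20 → R6=20
MOV R7, 33 → R7=33
MOV R3, 19 → R3=19
SHR R3, 4 → R3=19>>4=1
XOR R3, R6 → R3=1^20=21
SHR R3, 4 → R3=21>>4=1
XOR R6, 2 → R6=20^2=22
ADD R6, 5 → R6=22+5=27
ADD R0, R6 → R0=17+27=44
MOD R7, 8 → R7=33%8=1
NEG R7 → R7=-(1)=-1
halt.

1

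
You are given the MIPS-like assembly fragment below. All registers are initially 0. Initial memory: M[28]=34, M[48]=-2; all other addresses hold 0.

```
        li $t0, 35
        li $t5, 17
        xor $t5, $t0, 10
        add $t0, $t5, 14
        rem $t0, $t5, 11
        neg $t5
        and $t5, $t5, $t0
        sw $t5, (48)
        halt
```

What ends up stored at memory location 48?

0

after li $t0, 35: $t0=35
after li $t5, 17: $t5=17
after xor $t5, $t0, 10: $t5=35^10=41
after add $t0, $t5, 14: $t0=41+14=55
after rem $t0, $t5, 11: $t0=41%11=8
after neg $t5: $t5=-(41)=-41
after and $t5, $t5, $t0: $t5=(-41)&8=0
sw $t5, (48) → M[48]=0
halt.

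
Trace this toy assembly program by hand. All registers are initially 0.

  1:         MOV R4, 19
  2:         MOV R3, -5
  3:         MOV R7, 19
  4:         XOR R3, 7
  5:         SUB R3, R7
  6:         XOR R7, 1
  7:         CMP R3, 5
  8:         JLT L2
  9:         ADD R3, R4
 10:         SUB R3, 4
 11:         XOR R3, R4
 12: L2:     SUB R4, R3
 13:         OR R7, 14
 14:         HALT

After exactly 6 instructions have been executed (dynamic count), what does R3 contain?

-23

after MOV R4, 19: R4=19
after MOV R3, -5: R3=-5
after MOV R7, 19: R7=19
after XOR R3, 7: R3=(-5)^7=-4
after SUB R3, R7: R3=(-4)-19=-23
after XOR R7, 1: R7=19^1=18
After step 6: R3 = -23.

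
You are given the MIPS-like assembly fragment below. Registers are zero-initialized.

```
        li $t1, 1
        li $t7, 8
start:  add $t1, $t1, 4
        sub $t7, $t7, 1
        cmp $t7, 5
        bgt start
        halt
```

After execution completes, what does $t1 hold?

13

$t1=1
$t7=8
$t1=1+4=5
$t7=8-1=7
cmp $t7, 5  (cmp 7,5)
bgt start: taken
$t1=5+4=9
$t7=7-1=6
cmp $t7, 5  (cmp 6,5)
bgt start: taken
$t1=9+4=13
$t7=6-1=5
cmp $t7, 5  (cmp 5,5)
bgt start: not taken
halt.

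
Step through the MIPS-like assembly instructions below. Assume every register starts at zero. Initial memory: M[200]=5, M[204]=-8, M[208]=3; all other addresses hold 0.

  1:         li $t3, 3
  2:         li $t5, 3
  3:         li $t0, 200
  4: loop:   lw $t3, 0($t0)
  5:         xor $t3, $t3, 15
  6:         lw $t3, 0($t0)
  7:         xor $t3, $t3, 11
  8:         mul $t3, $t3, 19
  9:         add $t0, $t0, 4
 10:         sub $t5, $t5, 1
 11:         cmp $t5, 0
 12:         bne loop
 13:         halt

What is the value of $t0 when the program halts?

li $t3, 3 → $t3=3
li $t5, 3 → $t5=3
li $t0, 200 → $t0=200
lw $t3, 0($t0) → $t3=M[200]=5
xor $t3, $t3, 15 → $t3=5^15=10
lw $t3, 0($t0) → $t3=M[200]=5
xor $t3, $t3, 11 → $t3=5^11=14
mul $t3, $t3, 19 → $t3=14*19=266
add $t0, $t0, 4 → $t0=200+4=204
sub $t5, $t5, 1 → $t5=3-1=2
cmp $t5, 0  (cmp 2,0)
bne loop: taken
lw $t3, 0($t0) → $t3=M[204]=-8
xor $t3, $t3, 15 → $t3=(-8)^15=-9
lw $t3, 0($t0) → $t3=M[204]=-8
xor $t3, $t3, 11 → $t3=(-8)^11=-13
mul $t3, $t3, 19 → $t3=(-13)*19=-247
add $t0, $t0, 4 → $t0=204+4=208
sub $t5, $t5, 1 → $t5=2-1=1
cmp $t5, 0  (cmp 1,0)
bne loop: taken
lw $t3, 0($t0) → $t3=M[208]=3
xor $t3, $t3, 15 → $t3=3^15=12
lw $t3, 0($t0) → $t3=M[208]=3
xor $t3, $t3, 11 → $t3=3^11=8
mul $t3, $t3, 19 → $t3=8*19=152
add $t0, $t0, 4 → $t0=208+4=212
sub $t5, $t5, 1 → $t5=1-1=0
cmp $t5, 0  (cmp 0,0)
bne loop: not taken
halt.

212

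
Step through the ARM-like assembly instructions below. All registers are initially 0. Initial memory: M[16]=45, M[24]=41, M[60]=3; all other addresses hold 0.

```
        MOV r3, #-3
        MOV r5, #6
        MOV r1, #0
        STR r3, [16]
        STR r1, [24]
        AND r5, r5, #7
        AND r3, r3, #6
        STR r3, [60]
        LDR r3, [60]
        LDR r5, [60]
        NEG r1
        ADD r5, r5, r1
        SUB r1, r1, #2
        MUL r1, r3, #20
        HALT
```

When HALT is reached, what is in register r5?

4

MOV r3, #-3 → r3=-3
MOV r5, #6 → r5=6
MOV r1, #0 → r1=0
STR r3, [16] → M[16]=-3
STR r1, [24] → M[24]=0
AND r5, r5, #7 → r5=6&7=6
AND r3, r3, #6 → r3=(-3)&6=4
STR r3, [60] → M[60]=4
LDR r3, [60] → r3=M[60]=4
LDR r5, [60] → r5=M[60]=4
NEG r1 → r1=-(0)=0
ADD r5, r5, r1 → r5=4+0=4
SUB r1, r1, #2 → r1=0-2=-2
MUL r1, r3, #20 → r1=4*20=80
halt.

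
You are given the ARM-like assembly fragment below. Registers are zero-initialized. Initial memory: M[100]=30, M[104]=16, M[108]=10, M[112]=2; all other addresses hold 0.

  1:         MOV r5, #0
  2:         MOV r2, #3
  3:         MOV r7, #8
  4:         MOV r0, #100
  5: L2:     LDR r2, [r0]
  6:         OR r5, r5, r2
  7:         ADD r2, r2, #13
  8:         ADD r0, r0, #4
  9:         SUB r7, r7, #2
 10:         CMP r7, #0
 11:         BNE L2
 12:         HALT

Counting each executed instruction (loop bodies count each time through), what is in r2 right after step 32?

15

MOV r5, #0 → r5=0
MOV r2, #3 → r2=3
MOV r7, #8 → r7=8
MOV r0, #100 → r0=100
LDR r2, [r0] → r2=M[100]=30
OR r5, r5, r2 → r5=0|30=30
ADD r2, r2, #13 → r2=30+13=43
ADD r0, r0, #4 → r0=100+4=104
SUB r7, r7, #2 → r7=8-2=6
CMP r7, #0  (cmp 6,0)
BNE L2: taken
LDR r2, [r0] → r2=M[104]=16
OR r5, r5, r2 → r5=30|16=30
ADD r2, r2, #13 → r2=16+13=29
ADD r0, r0, #4 → r0=104+4=108
SUB r7, r7, #2 → r7=6-2=4
CMP r7, #0  (cmp 4,0)
BNE L2: taken
LDR r2, [r0] → r2=M[108]=10
OR r5, r5, r2 → r5=30|10=30
ADD r2, r2, #13 → r2=10+13=23
ADD r0, r0, #4 → r0=108+4=112
SUB r7, r7, #2 → r7=4-2=2
CMP r7, #0  (cmp 2,0)
BNE L2: taken
LDR r2, [r0] → r2=M[112]=2
OR r5, r5, r2 → r5=30|2=30
ADD r2, r2, #13 → r2=2+13=15
ADD r0, r0, #4 → r0=112+4=116
SUB r7, r7, #2 → r7=2-2=0
CMP r7, #0  (cmp 0,0)
BNE L2: not taken
After step 32: r2 = 15.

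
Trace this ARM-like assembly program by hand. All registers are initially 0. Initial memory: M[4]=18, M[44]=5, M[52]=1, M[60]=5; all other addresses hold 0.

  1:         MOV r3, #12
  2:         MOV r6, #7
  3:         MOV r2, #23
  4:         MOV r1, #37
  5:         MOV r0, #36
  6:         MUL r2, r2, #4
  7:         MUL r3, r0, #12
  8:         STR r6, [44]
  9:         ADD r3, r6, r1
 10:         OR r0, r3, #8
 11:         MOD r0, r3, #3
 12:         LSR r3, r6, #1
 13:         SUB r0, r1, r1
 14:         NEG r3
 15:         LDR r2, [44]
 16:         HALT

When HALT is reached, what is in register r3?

-3

after MOV r3, #12: r3=12
after MOV r6, #7: r6=7
after MOV r2, #23: r2=23
after MOV r1, #37: r1=37
after MOV r0, #36: r0=36
after MUL r2, r2, #4: r2=23*4=92
after MUL r3, r0, #12: r3=36*12=432
STR r6, [44] → M[44]=7
after ADD r3, r6, r1: r3=7+37=44
after OR r0, r3, #8: r0=44|8=44
after MOD r0, r3, #3: r0=44%3=2
after LSR r3, r6, #1: r3=7>>1=3
after SUB r0, r1, r1: r0=37-37=0
after NEG r3: r3=-(3)=-3
after LDR r2, [44]: r2=M[44]=7
halt.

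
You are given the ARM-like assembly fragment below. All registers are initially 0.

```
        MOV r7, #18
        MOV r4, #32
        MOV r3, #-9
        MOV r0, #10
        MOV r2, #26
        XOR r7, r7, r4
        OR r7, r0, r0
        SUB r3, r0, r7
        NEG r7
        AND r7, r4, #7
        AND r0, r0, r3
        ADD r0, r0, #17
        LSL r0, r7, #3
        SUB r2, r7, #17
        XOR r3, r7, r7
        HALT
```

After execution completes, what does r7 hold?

0

after MOV r7, #18: r7=18
after MOV r4, #32: r4=32
after MOV r3, #-9: r3=-9
after MOV r0, #10: r0=10
after MOV r2, #26: r2=26
after XOR r7, r7, r4: r7=18^32=50
after OR r7, r0, r0: r7=10|10=10
after SUB r3, r0, r7: r3=10-10=0
after NEG r7: r7=-(10)=-10
after AND r7, r4, #7: r7=32&7=0
after AND r0, r0, r3: r0=10&0=0
after ADD r0, r0, #17: r0=0+17=17
after LSL r0, r7, #3: r0=0<<3=0
after SUB r2, r7, #17: r2=0-17=-17
after XOR r3, r7, r7: r3=0^0=0
halt.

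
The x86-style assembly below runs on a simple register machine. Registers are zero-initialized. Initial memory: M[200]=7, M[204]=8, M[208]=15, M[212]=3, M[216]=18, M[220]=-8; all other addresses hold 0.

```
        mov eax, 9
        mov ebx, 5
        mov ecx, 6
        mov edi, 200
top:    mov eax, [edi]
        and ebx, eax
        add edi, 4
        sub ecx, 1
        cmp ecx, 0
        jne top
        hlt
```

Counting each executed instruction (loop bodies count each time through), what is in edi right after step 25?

after mov eax, 9: eax=9
after mov ebx, 5: ebx=5
after mov ecx, 6: ecx=6
after mov edi, 200: edi=200
after mov eax, [edi]: eax=M[200]=7
after and ebx, eax: ebx=5&7=5
after add edi, 4: edi=200+4=204
after sub ecx, 1: ecx=6-1=5
cmp ecx, 0  (cmp 5,0)
jne top: taken
after mov eax, [edi]: eax=M[204]=8
after and ebx, eax: ebx=5&8=0
after add edi, 4: edi=204+4=208
after sub ecx, 1: ecx=5-1=4
cmp ecx, 0  (cmp 4,0)
jne top: taken
after mov eax, [edi]: eax=M[208]=15
after and ebx, eax: ebx=0&15=0
after add edi, 4: edi=208+4=212
after sub ecx, 1: ecx=4-1=3
cmp ecx, 0  (cmp 3,0)
jne top: taken
after mov eax, [edi]: eax=M[212]=3
after and ebx, eax: ebx=0&3=0
after add edi, 4: edi=212+4=216
After step 25: edi = 216.

216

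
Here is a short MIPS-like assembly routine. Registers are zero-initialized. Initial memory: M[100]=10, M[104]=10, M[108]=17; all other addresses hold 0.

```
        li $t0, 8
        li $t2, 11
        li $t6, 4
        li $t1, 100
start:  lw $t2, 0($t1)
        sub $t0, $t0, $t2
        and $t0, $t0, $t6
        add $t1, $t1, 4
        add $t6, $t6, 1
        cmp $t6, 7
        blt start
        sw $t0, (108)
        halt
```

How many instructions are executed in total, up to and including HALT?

27

after li $t0, 8: $t0=8
after li $t2, 11: $t2=11
after li $t6, 4: $t6=4
after li $t1, 100: $t1=100
after lw $t2, 0($t1): $t2=M[100]=10
after sub $t0, $t0, $t2: $t0=8-10=-2
after and $t0, $t0, $t6: $t0=(-2)&4=4
after add $t1, $t1, 4: $t1=100+4=104
after add $t6, $t6, 1: $t6=4+1=5
cmp $t6, 7  (cmp 5,7)
blt start: taken
after lw $t2, 0($t1): $t2=M[104]=10
after sub $t0, $t0, $t2: $t0=4-10=-6
after and $t0, $t0, $t6: $t0=(-6)&5=0
after add $t1, $t1, 4: $t1=104+4=108
after add $t6, $t6, 1: $t6=5+1=6
cmp $t6, 7  (cmp 6,7)
blt start: taken
after lw $t2, 0($t1): $t2=M[108]=17
after sub $t0, $t0, $t2: $t0=0-17=-17
after and $t0, $t0, $t6: $t0=(-17)&6=6
after add $t1, $t1, 4: $t1=108+4=112
after add $t6, $t6, 1: $t6=6+1=7
cmp $t6, 7  (cmp 7,7)
blt start: not taken
sw $t0, (108) → M[108]=6
halt.
Total executed instructions: 27.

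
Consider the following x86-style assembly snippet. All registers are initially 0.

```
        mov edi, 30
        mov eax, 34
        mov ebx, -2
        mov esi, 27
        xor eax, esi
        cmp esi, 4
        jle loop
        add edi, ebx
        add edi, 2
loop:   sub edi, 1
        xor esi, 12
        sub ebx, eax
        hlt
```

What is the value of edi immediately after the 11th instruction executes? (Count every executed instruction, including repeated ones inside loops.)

29

after mov edi, 30: edi=30
after mov eax, 34: eax=34
after mov ebx, -2: ebx=-2
after mov esi, 27: esi=27
after xor eax, esi: eax=34^27=57
cmp esi, 4  (cmp 27,4)
jle loop: not taken
after add edi, ebx: edi=30+(-2)=28
after add edi, 2: edi=28+2=30
after sub edi, 1: edi=30-1=29
after xor esi, 12: esi=27^12=23
After step 11: edi = 29.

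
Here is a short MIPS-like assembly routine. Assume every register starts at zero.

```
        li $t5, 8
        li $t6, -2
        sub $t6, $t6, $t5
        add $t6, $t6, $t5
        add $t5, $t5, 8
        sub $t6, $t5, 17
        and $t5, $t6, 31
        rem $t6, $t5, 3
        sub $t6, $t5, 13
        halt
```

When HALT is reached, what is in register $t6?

18

after li $t5, 8: $t5=8
after li $t6, -2: $t6=-2
after sub $t6, $t6, $t5: $t6=(-2)-8=-10
after add $t6, $t6, $t5: $t6=(-10)+8=-2
after add $t5, $t5, 8: $t5=8+8=16
after sub $t6, $t5, 17: $t6=16-17=-1
after and $t5, $t6, 31: $t5=(-1)&31=31
after rem $t6, $t5, 3: $t6=31%3=1
after sub $t6, $t5, 13: $t6=31-13=18
halt.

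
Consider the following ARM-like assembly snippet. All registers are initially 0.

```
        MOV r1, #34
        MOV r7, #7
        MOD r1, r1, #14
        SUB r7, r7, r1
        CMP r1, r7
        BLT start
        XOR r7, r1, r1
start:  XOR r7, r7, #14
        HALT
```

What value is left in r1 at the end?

after MOV r1, #34: r1=34
after MOV r7, #7: r7=7
after MOD r1, r1, #14: r1=34%14=6
after SUB r7, r7, r1: r7=7-6=1
CMP r1, r7  (cmp 6,1)
BLT start: not taken
after XOR r7, r1, r1: r7=6^6=0
after XOR r7, r7, #14: r7=0^14=14
halt.

6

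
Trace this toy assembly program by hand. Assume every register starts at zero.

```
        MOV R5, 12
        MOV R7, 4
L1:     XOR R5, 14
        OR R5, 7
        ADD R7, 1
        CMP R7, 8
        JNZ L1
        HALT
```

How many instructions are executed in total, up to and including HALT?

23

MOV R5, 12 → R5=12
MOV R7, 4 → R7=4
XOR R5, 14 → R5=12^14=2
OR R5, 7 → R5=2|7=7
ADD R7, 1 → R7=4+1=5
CMP R7, 8  (cmp 5,8)
JNZ L1: taken
XOR R5, 14 → R5=7^14=9
OR R5, 7 → R5=9|7=15
ADD R7, 1 → R7=5+1=6
CMP R7, 8  (cmp 6,8)
JNZ L1: taken
XOR R5, 14 → R5=15^14=1
OR R5, 7 → R5=1|7=7
ADD R7, 1 → R7=6+1=7
CMP R7, 8  (cmp 7,8)
JNZ L1: taken
XOR R5, 14 → R5=7^14=9
OR R5, 7 → R5=9|7=15
ADD R7, 1 → R7=7+1=8
CMP R7, 8  (cmp 8,8)
JNZ L1: not taken
halt.
Total executed instructions: 23.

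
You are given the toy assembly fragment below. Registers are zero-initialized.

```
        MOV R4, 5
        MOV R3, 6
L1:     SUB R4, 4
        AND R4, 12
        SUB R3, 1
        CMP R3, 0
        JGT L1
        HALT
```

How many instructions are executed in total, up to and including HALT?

33

R4=5
R3=6
R4=5-4=1
R4=1&12=0
R3=6-1=5
CMP R3, 0  (cmp 5,0)
JGT L1: taken
R4=0-4=-4
R4=(-4)&12=12
R3=5-1=4
CMP R3, 0  (cmp 4,0)
JGT L1: taken
R4=12-4=8
R4=8&12=8
R3=4-1=3
CMP R3, 0  (cmp 3,0)
JGT L1: taken
R4=8-4=4
R4=4&12=4
R3=3-1=2
CMP R3, 0  (cmp 2,0)
JGT L1: taken
R4=4-4=0
R4=0&12=0
R3=2-1=1
CMP R3, 0  (cmp 1,0)
JGT L1: taken
R4=0-4=-4
R4=(-4)&12=12
R3=1-1=0
CMP R3, 0  (cmp 0,0)
JGT L1: not taken
halt.
Total executed instructions: 33.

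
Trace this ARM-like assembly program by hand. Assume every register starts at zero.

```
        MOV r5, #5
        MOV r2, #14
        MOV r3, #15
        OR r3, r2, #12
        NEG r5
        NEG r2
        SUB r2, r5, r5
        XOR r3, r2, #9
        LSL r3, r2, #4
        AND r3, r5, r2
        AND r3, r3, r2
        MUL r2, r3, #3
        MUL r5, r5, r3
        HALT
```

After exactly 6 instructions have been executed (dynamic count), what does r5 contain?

-5

r5=5
r2=14
r3=15
r3=14|12=14
r5=-(5)=-5
r2=-(14)=-14
After step 6: r5 = -5.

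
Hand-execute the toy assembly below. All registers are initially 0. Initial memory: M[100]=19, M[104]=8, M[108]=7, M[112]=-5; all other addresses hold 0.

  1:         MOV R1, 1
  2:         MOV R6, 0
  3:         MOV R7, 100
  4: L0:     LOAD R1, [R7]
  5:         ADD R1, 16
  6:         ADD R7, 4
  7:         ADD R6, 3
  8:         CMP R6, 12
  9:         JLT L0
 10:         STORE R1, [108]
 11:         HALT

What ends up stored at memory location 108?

11

R1=1
R6=0
R7=100
R1=M[100]=19
R1=19+16=35
R7=100+4=104
R6=0+3=3
CMP R6, 12  (cmp 3,12)
JLT L0: taken
R1=M[104]=8
R1=8+16=24
R7=104+4=108
R6=3+3=6
CMP R6, 12  (cmp 6,12)
JLT L0: taken
R1=M[108]=7
R1=7+16=23
R7=108+4=112
R6=6+3=9
CMP R6, 12  (cmp 9,12)
JLT L0: taken
R1=M[112]=-5
R1=(-5)+16=11
R7=112+4=116
R6=9+3=12
CMP R6, 12  (cmp 12,12)
JLT L0: not taken
STORE R1, [108] → M[108]=11
halt.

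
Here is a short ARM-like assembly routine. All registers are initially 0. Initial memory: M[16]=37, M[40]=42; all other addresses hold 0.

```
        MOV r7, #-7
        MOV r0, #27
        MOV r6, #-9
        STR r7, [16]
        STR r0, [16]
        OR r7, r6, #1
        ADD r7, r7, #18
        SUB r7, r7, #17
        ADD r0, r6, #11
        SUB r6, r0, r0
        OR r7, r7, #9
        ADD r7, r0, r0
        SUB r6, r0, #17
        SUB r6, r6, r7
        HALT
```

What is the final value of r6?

-19

r7=-7
r0=27
r6=-9
STR r7, [16] → M[16]=-7
STR r0, [16] → M[16]=27
r7=(-9)|1=-9
r7=(-9)+18=9
r7=9-17=-8
r0=(-9)+11=2
r6=2-2=0
r7=(-8)|9=-7
r7=2+2=4
r6=2-17=-15
r6=(-15)-4=-19
halt.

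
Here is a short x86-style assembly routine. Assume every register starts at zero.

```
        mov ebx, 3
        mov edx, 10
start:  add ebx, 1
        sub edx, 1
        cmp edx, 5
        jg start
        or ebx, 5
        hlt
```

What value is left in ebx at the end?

mov ebx, 3 → ebx=3
mov edx, 10 → edx=10
add ebx, 1 → ebx=3+1=4
sub edx, 1 → edx=10-1=9
cmp edx, 5  (cmp 9,5)
jg start: taken
add ebx, 1 → ebx=4+1=5
sub edx, 1 → edx=9-1=8
cmp edx, 5  (cmp 8,5)
jg start: taken
add ebx, 1 → ebx=5+1=6
sub edx, 1 → edx=8-1=7
cmp edx, 5  (cmp 7,5)
jg start: taken
add ebx, 1 → ebx=6+1=7
sub edx, 1 → edx=7-1=6
cmp edx, 5  (cmp 6,5)
jg start: taken
add ebx, 1 → ebx=7+1=8
sub edx, 1 → edx=6-1=5
cmp edx, 5  (cmp 5,5)
jg start: not taken
or ebx, 5 → ebx=8|5=13
halt.

13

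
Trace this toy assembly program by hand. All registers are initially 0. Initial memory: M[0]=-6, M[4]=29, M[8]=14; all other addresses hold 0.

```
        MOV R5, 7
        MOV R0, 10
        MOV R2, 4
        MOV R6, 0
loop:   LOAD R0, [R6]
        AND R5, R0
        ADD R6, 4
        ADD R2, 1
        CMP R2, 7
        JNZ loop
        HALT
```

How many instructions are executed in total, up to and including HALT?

23

R5=7
R0=10
R2=4
R6=0
R0=M[0]=-6
R5=7&(-6)=2
R6=0+4=4
R2=4+1=5
CMP R2, 7  (cmp 5,7)
JNZ loop: taken
R0=M[4]=29
R5=2&29=0
R6=4+4=8
R2=5+1=6
CMP R2, 7  (cmp 6,7)
JNZ loop: taken
R0=M[8]=14
R5=0&14=0
R6=8+4=12
R2=6+1=7
CMP R2, 7  (cmp 7,7)
JNZ loop: not taken
halt.
Total executed instructions: 23.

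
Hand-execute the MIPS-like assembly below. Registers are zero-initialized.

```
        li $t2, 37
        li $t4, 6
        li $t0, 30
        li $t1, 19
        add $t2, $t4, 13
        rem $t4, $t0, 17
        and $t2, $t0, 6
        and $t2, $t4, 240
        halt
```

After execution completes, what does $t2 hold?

0

$t2=37
$t4=6
$t0=30
$t1=19
$t2=6+13=19
$t4=30%17=13
$t2=30&6=6
$t2=13&240=0
halt.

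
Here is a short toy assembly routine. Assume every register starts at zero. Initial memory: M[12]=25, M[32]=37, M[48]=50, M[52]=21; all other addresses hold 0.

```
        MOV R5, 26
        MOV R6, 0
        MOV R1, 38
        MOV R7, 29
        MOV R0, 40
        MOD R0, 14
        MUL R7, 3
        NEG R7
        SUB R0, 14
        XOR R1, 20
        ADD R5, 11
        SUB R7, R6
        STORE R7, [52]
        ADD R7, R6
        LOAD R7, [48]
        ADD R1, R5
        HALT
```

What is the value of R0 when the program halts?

-2

after MOV R5, 26: R5=26
after MOV R6, 0: R6=0
after MOV R1, 38: R1=38
after MOV R7, 29: R7=29
after MOV R0, 40: R0=40
after MOD R0, 14: R0=40%14=12
after MUL R7, 3: R7=29*3=87
after NEG R7: R7=-(87)=-87
after SUB R0, 14: R0=12-14=-2
after XOR R1, 20: R1=38^20=50
after ADD R5, 11: R5=26+11=37
after SUB R7, R6: R7=(-87)-0=-87
STORE R7, [52] → M[52]=-87
after ADD R7, R6: R7=(-87)+0=-87
after LOAD R7, [48]: R7=M[48]=50
after ADD R1, R5: R1=50+37=87
halt.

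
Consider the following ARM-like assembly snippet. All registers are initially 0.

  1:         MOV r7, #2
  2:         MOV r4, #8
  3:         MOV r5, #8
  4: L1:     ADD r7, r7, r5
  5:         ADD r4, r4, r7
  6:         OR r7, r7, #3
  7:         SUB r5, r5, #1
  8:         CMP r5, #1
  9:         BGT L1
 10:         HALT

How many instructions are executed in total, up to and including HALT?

46

after MOV r7, #2: r7=2
after MOV r4, #8: r4=8
after MOV r5, #8: r5=8
after ADD r7, r7, r5: r7=2+8=10
after ADD r4, r4, r7: r4=8+10=18
after OR r7, r7, #3: r7=10|3=11
after SUB r5, r5, #1: r5=8-1=7
CMP r5, #1  (cmp 7,1)
BGT L1: taken
after ADD r7, r7, r5: r7=11+7=18
after ADD r4, r4, r7: r4=18+18=36
after OR r7, r7, #3: r7=18|3=19
after SUB r5, r5, #1: r5=7-1=6
CMP r5, #1  (cmp 6,1)
BGT L1: taken
after ADD r7, r7, r5: r7=19+6=25
after ADD r4, r4, r7: r4=36+25=61
after OR r7, r7, #3: r7=25|3=27
after SUB r5, r5, #1: r5=6-1=5
CMP r5, #1  (cmp 5,1)
BGT L1: taken
after ADD r7, r7, r5: r7=27+5=32
after ADD r4, r4, r7: r4=61+32=93
after OR r7, r7, #3: r7=32|3=35
after SUB r5, r5, #1: r5=5-1=4
CMP r5, #1  (cmp 4,1)
BGT L1: taken
after ADD r7, r7, r5: r7=35+4=39
after ADD r4, r4, r7: r4=93+39=132
after OR r7, r7, #3: r7=39|3=39
after SUB r5, r5, #1: r5=4-1=3
CMP r5, #1  (cmp 3,1)
BGT L1: taken
after ADD r7, r7, r5: r7=39+3=42
after ADD r4, r4, r7: r4=132+42=174
after OR r7, r7, #3: r7=42|3=43
after SUB r5, r5, #1: r5=3-1=2
CMP r5, #1  (cmp 2,1)
BGT L1: taken
after ADD r7, r7, r5: r7=43+2=45
after ADD r4, r4, r7: r4=174+45=219
after OR r7, r7, #3: r7=45|3=47
after SUB r5, r5, #1: r5=2-1=1
CMP r5, #1  (cmp 1,1)
BGT L1: not taken
halt.
Total executed instructions: 46.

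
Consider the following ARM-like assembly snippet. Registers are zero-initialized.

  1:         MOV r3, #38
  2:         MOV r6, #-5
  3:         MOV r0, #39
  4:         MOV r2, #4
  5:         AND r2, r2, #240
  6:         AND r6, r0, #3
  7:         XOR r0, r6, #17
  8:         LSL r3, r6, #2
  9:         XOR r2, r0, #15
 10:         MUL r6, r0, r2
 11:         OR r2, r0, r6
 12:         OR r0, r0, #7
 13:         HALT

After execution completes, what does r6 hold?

r3=38
r6=-5
r0=39
r2=4
r2=4&240=0
r6=39&3=3
r0=3^17=18
r3=3<<2=12
r2=18^15=29
r6=18*29=522
r2=18|522=538
r0=18|7=23
halt.

522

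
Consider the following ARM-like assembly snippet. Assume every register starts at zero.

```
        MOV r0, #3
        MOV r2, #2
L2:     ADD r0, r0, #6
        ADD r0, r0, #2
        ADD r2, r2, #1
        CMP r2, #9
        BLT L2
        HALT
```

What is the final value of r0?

after MOV r0, #3: r0=3
after MOV r2, #2: r2=2
after ADD r0, r0, #6: r0=3+6=9
after ADD r0, r0, #2: r0=9+2=11
after ADD r2, r2, #1: r2=2+1=3
CMP r2, #9  (cmp 3,9)
BLT L2: taken
after ADD r0, r0, #6: r0=11+6=17
after ADD r0, r0, #2: r0=17+2=19
after ADD r2, r2, #1: r2=3+1=4
CMP r2, #9  (cmp 4,9)
BLT L2: taken
after ADD r0, r0, #6: r0=19+6=25
after ADD r0, r0, #2: r0=25+2=27
after ADD r2, r2, #1: r2=4+1=5
CMP r2, #9  (cmp 5,9)
BLT L2: taken
after ADD r0, r0, #6: r0=27+6=33
after ADD r0, r0, #2: r0=33+2=35
after ADD r2, r2, #1: r2=5+1=6
CMP r2, #9  (cmp 6,9)
BLT L2: taken
after ADD r0, r0, #6: r0=35+6=41
after ADD r0, r0, #2: r0=41+2=43
after ADD r2, r2, #1: r2=6+1=7
CMP r2, #9  (cmp 7,9)
BLT L2: taken
after ADD r0, r0, #6: r0=43+6=49
after ADD r0, r0, #2: r0=49+2=51
after ADD r2, r2, #1: r2=7+1=8
CMP r2, #9  (cmp 8,9)
BLT L2: taken
after ADD r0, r0, #6: r0=51+6=57
after ADD r0, r0, #2: r0=57+2=59
after ADD r2, r2, #1: r2=8+1=9
CMP r2, #9  (cmp 9,9)
BLT L2: not taken
halt.

59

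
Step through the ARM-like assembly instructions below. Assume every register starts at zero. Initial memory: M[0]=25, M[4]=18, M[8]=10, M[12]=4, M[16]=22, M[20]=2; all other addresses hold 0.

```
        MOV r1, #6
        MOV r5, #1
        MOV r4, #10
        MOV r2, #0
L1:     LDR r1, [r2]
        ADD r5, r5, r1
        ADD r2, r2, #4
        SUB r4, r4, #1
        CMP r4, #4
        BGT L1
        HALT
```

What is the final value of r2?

24

MOV r1, #6 → r1=6
MOV r5, #1 → r5=1
MOV r4, #10 → r4=10
MOV r2, #0 → r2=0
LDR r1, [r2] → r1=M[0]=25
ADD r5, r5, r1 → r5=1+25=26
ADD r2, r2, #4 → r2=0+4=4
SUB r4, r4, #1 → r4=10-1=9
CMP r4, #4  (cmp 9,4)
BGT L1: taken
LDR r1, [r2] → r1=M[4]=18
ADD r5, r5, r1 → r5=26+18=44
ADD r2, r2, #4 → r2=4+4=8
SUB r4, r4, #1 → r4=9-1=8
CMP r4, #4  (cmp 8,4)
BGT L1: taken
LDR r1, [r2] → r1=M[8]=10
ADD r5, r5, r1 → r5=44+10=54
ADD r2, r2, #4 → r2=8+4=12
SUB r4, r4, #1 → r4=8-1=7
CMP r4, #4  (cmp 7,4)
BGT L1: taken
LDR r1, [r2] → r1=M[12]=4
ADD r5, r5, r1 → r5=54+4=58
ADD r2, r2, #4 → r2=12+4=16
SUB r4, r4, #1 → r4=7-1=6
CMP r4, #4  (cmp 6,4)
BGT L1: taken
LDR r1, [r2] → r1=M[16]=22
ADD r5, r5, r1 → r5=58+22=80
ADD r2, r2, #4 → r2=16+4=20
SUB r4, r4, #1 → r4=6-1=5
CMP r4, #4  (cmp 5,4)
BGT L1: taken
LDR r1, [r2] → r1=M[20]=2
ADD r5, r5, r1 → r5=80+2=82
ADD r2, r2, #4 → r2=20+4=24
SUB r4, r4, #1 → r4=5-1=4
CMP r4, #4  (cmp 4,4)
BGT L1: not taken
halt.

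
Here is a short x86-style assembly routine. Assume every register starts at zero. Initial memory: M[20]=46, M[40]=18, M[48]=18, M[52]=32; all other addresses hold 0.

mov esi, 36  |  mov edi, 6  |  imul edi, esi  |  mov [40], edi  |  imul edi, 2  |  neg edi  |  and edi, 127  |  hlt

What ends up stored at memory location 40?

216

after mov esi, 36: esi=36
after mov edi, 6: edi=6
after imul edi, esi: edi=6*36=216
mov [40], edi → M[40]=216
after imul edi, 2: edi=216*2=432
after neg edi: edi=-(432)=-432
after and edi, 127: edi=(-432)&127=80
halt.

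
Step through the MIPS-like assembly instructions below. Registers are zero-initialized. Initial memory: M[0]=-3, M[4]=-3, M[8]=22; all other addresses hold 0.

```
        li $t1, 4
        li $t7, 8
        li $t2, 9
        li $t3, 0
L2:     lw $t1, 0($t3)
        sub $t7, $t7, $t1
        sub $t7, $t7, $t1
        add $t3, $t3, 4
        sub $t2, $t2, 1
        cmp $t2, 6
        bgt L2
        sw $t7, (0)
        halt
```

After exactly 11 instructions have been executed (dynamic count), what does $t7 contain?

li $t1, 4 → $t1=4
li $t7, 8 → $t7=8
li $t2, 9 → $t2=9
li $t3, 0 → $t3=0
lw $t1, 0($t3) → $t1=M[0]=-3
sub $t7, $t7, $t1 → $t7=8-(-3)=11
sub $t7, $t7, $t1 → $t7=11-(-3)=14
add $t3, $t3, 4 → $t3=0+4=4
sub $t2, $t2, 1 → $t2=9-1=8
cmp $t2, 6  (cmp 8,6)
bgt L2: taken
After step 11: $t7 = 14.

14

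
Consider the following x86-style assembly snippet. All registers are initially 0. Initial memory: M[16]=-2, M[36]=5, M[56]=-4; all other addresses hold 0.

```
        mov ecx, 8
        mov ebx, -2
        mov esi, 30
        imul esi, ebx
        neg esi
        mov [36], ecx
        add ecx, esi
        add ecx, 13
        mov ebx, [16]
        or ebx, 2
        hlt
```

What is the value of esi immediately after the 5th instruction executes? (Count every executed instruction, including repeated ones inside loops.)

60

after mov ecx, 8: ecx=8
after mov ebx, -2: ebx=-2
after mov esi, 30: esi=30
after imul esi, ebx: esi=30*(-2)=-60
after neg esi: esi=-(-60)=60
After step 5: esi = 60.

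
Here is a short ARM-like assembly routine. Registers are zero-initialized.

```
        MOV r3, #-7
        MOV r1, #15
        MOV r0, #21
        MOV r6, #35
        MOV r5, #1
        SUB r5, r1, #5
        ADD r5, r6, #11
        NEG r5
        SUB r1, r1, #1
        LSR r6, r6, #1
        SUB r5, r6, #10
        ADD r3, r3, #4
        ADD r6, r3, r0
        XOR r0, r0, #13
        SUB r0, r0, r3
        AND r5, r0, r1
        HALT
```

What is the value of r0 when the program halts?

27

r3=-7
r1=15
r0=21
r6=35
r5=1
r5=15-5=10
r5=35+11=46
r5=-(46)=-46
r1=15-1=14
r6=35>>1=17
r5=17-10=7
r3=(-7)+4=-3
r6=(-3)+21=18
r0=21^13=24
r0=24-(-3)=27
r5=27&14=10
halt.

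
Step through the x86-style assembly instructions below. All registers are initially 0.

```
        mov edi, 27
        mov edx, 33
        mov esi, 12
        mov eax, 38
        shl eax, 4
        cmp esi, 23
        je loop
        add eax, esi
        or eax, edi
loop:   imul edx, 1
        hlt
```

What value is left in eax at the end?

639

edi=27
edx=33
esi=12
eax=38
eax=38<<4=608
cmp esi, 23  (cmp 12,23)
je loop: not taken
eax=608+12=620
eax=620|27=639
edx=33*1=33
halt.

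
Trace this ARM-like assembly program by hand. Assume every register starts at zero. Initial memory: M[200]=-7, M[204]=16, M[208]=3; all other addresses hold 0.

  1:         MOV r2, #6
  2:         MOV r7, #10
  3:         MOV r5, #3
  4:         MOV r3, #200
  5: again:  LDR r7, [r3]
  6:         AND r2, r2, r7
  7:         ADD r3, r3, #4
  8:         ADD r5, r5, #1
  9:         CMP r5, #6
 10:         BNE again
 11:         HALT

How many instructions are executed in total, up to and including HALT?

after MOV r2, #6: r2=6
after MOV r7, #10: r7=10
after MOV r5, #3: r5=3
after MOV r3, #200: r3=200
after LDR r7, [r3]: r7=M[200]=-7
after AND r2, r2, r7: r2=6&(-7)=0
after ADD r3, r3, #4: r3=200+4=204
after ADD r5, r5, #1: r5=3+1=4
CMP r5, #6  (cmp 4,6)
BNE again: taken
after LDR r7, [r3]: r7=M[204]=16
after AND r2, r2, r7: r2=0&16=0
after ADD r3, r3, #4: r3=204+4=208
after ADD r5, r5, #1: r5=4+1=5
CMP r5, #6  (cmp 5,6)
BNE again: taken
after LDR r7, [r3]: r7=M[208]=3
after AND r2, r2, r7: r2=0&3=0
after ADD r3, r3, #4: r3=208+4=212
after ADD r5, r5, #1: r5=5+1=6
CMP r5, #6  (cmp 6,6)
BNE again: not taken
halt.
Total executed instructions: 23.

23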